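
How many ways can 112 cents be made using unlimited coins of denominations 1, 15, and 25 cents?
Coefficient of x^112 in 1/(1-x^1) · 1/(1-x^15) · 1/(1-x^25). Case on j = number of 25-cent coins (j = 0..4); remainder r = 112 - 25j is made from {1,15} in ⌊r/15⌋+1 ways. r = 112, 87, 62, 37, 12 → 8 + 6 + 5 + 3 + 1 = 23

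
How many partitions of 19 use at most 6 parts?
By conjugation, equals partitions of 19 into parts ≤ 6. Let r_j(i) = number of partitions of i into parts ≤ j, for i = 0..19. r_1(i) = 1 for all i; r_j(i) = r_{j-1}(i) + r_j(i-j). Rows j = 2..6: ≤2: 1 1 2 2 3 3 4 4 5 5 6 6 7 7 8 8 9 9 10 10; ≤3: 1 1 2 3 4 5 7 8 10 12 14 16 19 21 24 27 30 33 37 40; ≤4: 1 1 2 3 5 6 9 11 15 18 23 27 34 39 47 54 64 72 84 94; ≤5: 1 1 2 3 5 7 10 13 18 23 30 37 47 57 70 84 101 119 141 164; ≤6: 1 1 2 3 5 7 11 14 20 26 35 44 58 71 90 110 136 163 199 235. r_6(19) = 235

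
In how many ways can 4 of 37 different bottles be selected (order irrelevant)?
C(37,4) = 37!/(4!×33!) = 66045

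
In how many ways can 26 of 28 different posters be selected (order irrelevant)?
C(28,26) = 28!/(26!×2!) = 378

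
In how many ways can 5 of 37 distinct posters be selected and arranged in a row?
P(37,5) = 37!/(37-5)! = 52307640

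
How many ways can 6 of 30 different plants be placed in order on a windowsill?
P(30,6) = 30!/(30-6)! = 427518000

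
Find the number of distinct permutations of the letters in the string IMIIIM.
6! / (4! × 2!) = 15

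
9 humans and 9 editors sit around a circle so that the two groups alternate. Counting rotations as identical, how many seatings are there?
Fix one of the humans: (9-1)! ways for the remaining humans, × 9! ways for the editors = 40320 × 362880 = 14631321600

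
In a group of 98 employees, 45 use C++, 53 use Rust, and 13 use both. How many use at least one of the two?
|A∪B| = |A| + |B| - |A∩B| = 45 + 53 - 13 = 85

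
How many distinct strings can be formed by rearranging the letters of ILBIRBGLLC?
10! / (1! × 1! × 2! × 1! × 3! × 2!) = 151200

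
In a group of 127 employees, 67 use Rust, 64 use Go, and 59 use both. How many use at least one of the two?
|A∪B| = |A| + |B| - |A∩B| = 67 + 64 - 59 = 72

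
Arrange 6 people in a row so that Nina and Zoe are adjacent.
Treat as block: (6-1)! × 2! = 120 × 2 = 240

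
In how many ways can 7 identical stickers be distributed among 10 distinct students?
C(7+10-1, 10-1) = C(16, 9) = 11440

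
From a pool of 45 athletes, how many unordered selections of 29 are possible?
C(45,29) = 45!/(29!×16!) = 646626422970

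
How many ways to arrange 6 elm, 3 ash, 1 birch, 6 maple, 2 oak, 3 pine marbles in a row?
21! / (6! × 3! × 1! × 6! × 2! × 3!) = 1368820252800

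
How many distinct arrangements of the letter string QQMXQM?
6! / (3! × 1! × 2!) = 60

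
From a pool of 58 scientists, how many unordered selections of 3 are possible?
C(58,3) = 58!/(3!×55!) = 30856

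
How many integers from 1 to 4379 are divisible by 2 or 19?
⌊4379/2⌋ + ⌊4379/19⌋ - ⌊4379/38⌋ = 2189 + 230 - 115 = 2304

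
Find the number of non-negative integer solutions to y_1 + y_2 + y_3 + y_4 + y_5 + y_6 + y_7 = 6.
C(6+7-1, 7-1) = C(12, 6) = 924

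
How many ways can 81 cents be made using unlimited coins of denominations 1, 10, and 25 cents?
Coefficient of x^81 in 1/(1-x^1) · 1/(1-x^10) · 1/(1-x^25). Case on j = number of 25-cent coins (j = 0..3); remainder r = 81 - 25j is made from {1,10} in ⌊r/10⌋+1 ways. r = 81, 56, 31, 6 → 9 + 6 + 4 + 1 = 20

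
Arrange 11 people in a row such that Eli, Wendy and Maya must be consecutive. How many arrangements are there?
Treat the 3 as one block: (11-3+1)! × 3! = 362880 × 6 = 2177280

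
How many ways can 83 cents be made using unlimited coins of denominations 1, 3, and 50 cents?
Coefficient of x^83 in 1/(1-x^1) · 1/(1-x^3) · 1/(1-x^50). Case on j = number of 50-cent coins (j = 0..1); remainder r = 83 - 50j is made from {1,3} in ⌊r/3⌋+1 ways. r = 83, 33 → 28 + 12 = 40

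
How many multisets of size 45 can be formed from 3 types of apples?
C(45+3-1, 3-1) = C(47, 2) = 1081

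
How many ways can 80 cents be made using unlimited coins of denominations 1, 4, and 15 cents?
Coefficient of x^80 in 1/(1-x^1) · 1/(1-x^4) · 1/(1-x^15). Case on j = number of 15-cent coins (j = 0..5); remainder r = 80 - 15j is made from {1,4} in ⌊r/4⌋+1 ways. r = 80, 65, 50, 35, 20, 5 → 21 + 17 + 13 + 9 + 6 + 2 = 68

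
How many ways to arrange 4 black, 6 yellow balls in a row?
10! / (4! × 6!) = 210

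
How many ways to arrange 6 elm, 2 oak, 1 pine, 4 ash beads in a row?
13! / (6! × 2! × 1! × 4!) = 180180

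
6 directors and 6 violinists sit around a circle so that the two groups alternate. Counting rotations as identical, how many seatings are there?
Fix one of the directors: (6-1)! ways for the remaining directors, × 6! ways for the violinists = 120 × 720 = 86400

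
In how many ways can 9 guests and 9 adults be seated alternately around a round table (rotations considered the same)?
Fix one of the guests: (9-1)! ways for the remaining guests, × 9! ways for the adults = 40320 × 362880 = 14631321600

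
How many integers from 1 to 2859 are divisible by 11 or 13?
⌊2859/11⌋ + ⌊2859/13⌋ - ⌊2859/143⌋ = 259 + 219 - 19 = 459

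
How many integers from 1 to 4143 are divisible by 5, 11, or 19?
⌊4143/5⌋+⌊4143/11⌋+⌊4143/19⌋ - ⌊4143/55⌋-⌊4143/95⌋-⌊4143/209⌋ + ⌊4143/1045⌋ = 828+376+218 - 75-43-19 + 3 = 1288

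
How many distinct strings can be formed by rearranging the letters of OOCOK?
5! / (1! × 3! × 1!) = 20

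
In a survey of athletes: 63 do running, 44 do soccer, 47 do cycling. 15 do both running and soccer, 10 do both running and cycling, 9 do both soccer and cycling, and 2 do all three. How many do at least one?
|A∪B∪C| = 63+44+47-15-10-9+2 = 122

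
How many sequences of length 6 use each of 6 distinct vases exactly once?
6! = 720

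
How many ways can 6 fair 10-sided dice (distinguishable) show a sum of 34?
Coefficient of x^34 in (x + x² + ... + x^10)^6. By inclusion-exclusion on dice exceeding 10: Σ_j (-1)^j C(6,j)·C(34-1-10j, 5) = C(6,0)·C(33,5) - C(6,1)·C(23,5) + C(6,2)·C(13,5) = 1·237336 - 6·33649 + 15·1287 = 54747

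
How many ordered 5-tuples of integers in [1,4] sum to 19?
Coefficient of x^19 in (x + x² + ... + x^4)^5. By inclusion-exclusion on dice exceeding 4: Σ_j (-1)^j C(5,j)·C(19-1-4j, 4) = C(5,0)·C(18,4) - C(5,1)·C(14,4) + C(5,2)·C(10,4) - C(5,3)·C(6,4) = 1·3060 - 5·1001 + 10·210 - 10·15 = 5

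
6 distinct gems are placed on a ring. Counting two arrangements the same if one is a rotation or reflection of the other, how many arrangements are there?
(6-1)!/2 = 120/2 = 60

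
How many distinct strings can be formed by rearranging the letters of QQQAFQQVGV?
10! / (1! × 2! × 1! × 5! × 1!) = 15120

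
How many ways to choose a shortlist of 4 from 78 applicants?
C(78,4) = 78!/(4!×74!) = 1426425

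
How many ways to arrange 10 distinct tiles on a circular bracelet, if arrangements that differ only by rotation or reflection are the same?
(10-1)!/2 = 362880/2 = 181440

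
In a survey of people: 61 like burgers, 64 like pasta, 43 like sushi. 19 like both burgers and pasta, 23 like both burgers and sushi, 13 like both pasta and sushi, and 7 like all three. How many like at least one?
|A∪B∪C| = 61+64+43-19-23-13+7 = 120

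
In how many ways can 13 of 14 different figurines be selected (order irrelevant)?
C(14,13) = 14!/(13!×1!) = 14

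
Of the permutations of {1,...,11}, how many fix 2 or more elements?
Exactly j fixed points: C(11,j)·!(11-j); sum over j ≥ 2 (derangement numbers via !m = (m-1)·(!(m-1) + !(m-2)): !0..!9 = 1, 0, 1, 2, 9, 44, 265, 1854, 14833, 133496). Σ_{j=2}^{11} C(11,j)·!(11-j) = C(11,2)·!9 + C(11,3)·!8 + C(11,4)·!7 + C(11,5)·!6 + C(11,6)·!5 + C(11,7)·!4 + C(11,8)·!3 + C(11,9)·!2 + C(11,10)·!1 + C(11,11)·!0 = 55·133496 + 165·14833 + 330·1854 + 462·265 + 462·44 + 330·9 + 165·2 + 55·1 + 11·0 + 1·1 = 10547659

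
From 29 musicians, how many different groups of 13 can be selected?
C(29,13) = 29!/(13!×16!) = 67863915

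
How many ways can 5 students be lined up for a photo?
5! = 120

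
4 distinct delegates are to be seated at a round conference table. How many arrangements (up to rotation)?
Circular: fix one position, arrange the rest. (4-1)! = 6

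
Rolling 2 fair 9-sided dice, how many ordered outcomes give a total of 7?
Coefficient of x^7 in (x + x² + ... + x^9)^2. By inclusion-exclusion on dice exceeding 9: Σ_j (-1)^j C(2,j)·C(7-1-9j, 1) = C(2,0)·C(6,1) = 1·6 = 6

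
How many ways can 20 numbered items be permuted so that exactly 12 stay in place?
Choose the 12 fixed points C(20,12) = 125970, derange the rest: !8 = Σ_{j=0}^{8} (-1)^j·8!/j! = 40320 - 40320 + 20160 - 6720 + 1680 - 336 + 56 - 8 + 1 = 14833. Product = 125970 × 14833 = 1868513010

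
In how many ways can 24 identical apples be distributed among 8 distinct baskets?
C(24+8-1, 8-1) = C(31, 7) = 2629575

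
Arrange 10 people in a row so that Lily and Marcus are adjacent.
Treat as block: (10-1)! × 2! = 362880 × 2 = 725760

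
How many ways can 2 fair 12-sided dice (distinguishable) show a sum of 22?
Coefficient of x^22 in (x + x² + ... + x^12)^2. By inclusion-exclusion on dice exceeding 12: Σ_j (-1)^j C(2,j)·C(22-1-12j, 1) = C(2,0)·C(21,1) - C(2,1)·C(9,1) = 1·21 - 2·9 = 3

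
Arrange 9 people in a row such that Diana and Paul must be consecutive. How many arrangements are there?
Treat the 2 as one block: (9-2+1)! × 2! = 40320 × 2 = 80640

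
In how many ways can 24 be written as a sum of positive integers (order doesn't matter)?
Pentagonal recurrence p(n) = p(n-1) + p(n-2) - p(n-5) - p(n-7) + p(n-12) + p(n-15) - ... gives p(0..23) = 1, 1, 2, 3, 5, 7, 11, 15, 22, 30, 42, 56, 77, 101, 135, 176, 231, 297, 385, 490, 627, 792, 1002, 1255. p(24) = p(23) + p(22) - p(19) - p(17) + p(12) + p(9) - p(2) = 1255 + 1002 - 490 - 297 + 77 + 30 - 2 = 1575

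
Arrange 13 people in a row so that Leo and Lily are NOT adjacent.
Total - adjacent = 13! - (13-1)!×2 = 6227020800 - 958003200 = 5269017600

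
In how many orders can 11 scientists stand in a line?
11! = 39916800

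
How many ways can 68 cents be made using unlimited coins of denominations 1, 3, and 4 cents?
Coefficient of x^68 in 1/(1-x^1) · 1/(1-x^3) · 1/(1-x^4). Case on j = number of 4-cent coins (j = 0..17); remainder r = 68 - 4j is made from {1,3} in ⌊r/3⌋+1 ways. r = 68, 64, 60, 56, 52, 48, 44, 40, 36, 32, 28, 24, 20, 16, 12, 8, 4, 0 → 23 + 22 + 21 + 19 + 18 + 17 + 15 + 14 + 13 + 11 + 10 + 9 + 7 + 6 + 5 + 3 + 2 + 1 = 216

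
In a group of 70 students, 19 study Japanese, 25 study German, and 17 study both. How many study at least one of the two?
|A∪B| = |A| + |B| - |A∩B| = 19 + 25 - 17 = 27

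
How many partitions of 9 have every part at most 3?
Let r_j(i) = number of partitions of i into parts ≤ j, for i = 0..9. r_1(i) = 1 for all i; r_j(i) = r_{j-1}(i) + r_j(i-j). Rows j = 2..3: ≤2: 1 1 2 2 3 3 4 4 5 5; ≤3: 1 1 2 3 4 5 7 8 10 12. r_3(9) = 12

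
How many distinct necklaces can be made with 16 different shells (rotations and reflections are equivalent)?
(16-1)!/2 = 1307674368000/2 = 653837184000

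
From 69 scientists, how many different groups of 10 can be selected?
C(69,10) = 69!/(10!×59!) = 340032449328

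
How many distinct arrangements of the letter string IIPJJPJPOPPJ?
12! / (4! × 5! × 1! × 2!) = 83160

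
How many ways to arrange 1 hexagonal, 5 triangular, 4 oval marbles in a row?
10! / (1! × 5! × 4!) = 1260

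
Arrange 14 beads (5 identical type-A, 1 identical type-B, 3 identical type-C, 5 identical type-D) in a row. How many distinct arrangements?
14! / (5! × 1! × 3! × 5!) = 1009008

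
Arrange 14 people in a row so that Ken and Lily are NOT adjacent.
Total - adjacent = 14! - (14-1)!×2 = 87178291200 - 12454041600 = 74724249600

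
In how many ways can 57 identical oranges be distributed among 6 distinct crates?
C(57+6-1, 6-1) = C(62, 5) = 6471002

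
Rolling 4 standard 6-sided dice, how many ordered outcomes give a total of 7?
Coefficient of x^7 in (x + x² + ... + x^6)^4. By inclusion-exclusion on dice exceeding 6: Σ_j (-1)^j C(4,j)·C(7-1-6j, 3) = C(4,0)·C(6,3) = 1·20 = 20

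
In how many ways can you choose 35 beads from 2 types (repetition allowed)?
C(35+2-1, 2-1) = C(36, 1) = 36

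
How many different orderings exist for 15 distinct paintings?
15! = 1307674368000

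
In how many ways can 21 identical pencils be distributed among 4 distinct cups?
C(21+4-1, 4-1) = C(24, 3) = 2024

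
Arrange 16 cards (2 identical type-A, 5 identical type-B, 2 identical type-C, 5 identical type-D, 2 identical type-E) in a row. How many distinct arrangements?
16! / (2! × 5! × 2! × 5! × 2!) = 181621440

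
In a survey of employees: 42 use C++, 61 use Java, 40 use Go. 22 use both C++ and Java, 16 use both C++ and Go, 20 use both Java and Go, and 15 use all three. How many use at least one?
|A∪B∪C| = 42+61+40-22-16-20+15 = 100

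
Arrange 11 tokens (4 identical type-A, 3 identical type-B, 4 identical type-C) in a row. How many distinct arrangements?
11! / (4! × 3! × 4!) = 11550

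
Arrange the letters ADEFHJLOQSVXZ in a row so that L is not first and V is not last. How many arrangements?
By inclusion-exclusion: 13! - 2×(13-1)! + (13-2)! = 6227020800 - 958003200 + 39916800 = 5308934400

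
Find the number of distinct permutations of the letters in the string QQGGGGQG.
8! / (5! × 3!) = 56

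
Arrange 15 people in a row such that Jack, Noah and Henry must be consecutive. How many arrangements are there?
Treat the 3 as one block: (15-3+1)! × 3! = 6227020800 × 6 = 37362124800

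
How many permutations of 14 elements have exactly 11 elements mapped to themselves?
Choose the 11 fixed points C(14,11) = 364, derange the rest: !3 = Σ_{j=0}^{3} (-1)^j·3!/j! = 6 - 6 + 3 - 1 = 2. Product = 364 × 2 = 728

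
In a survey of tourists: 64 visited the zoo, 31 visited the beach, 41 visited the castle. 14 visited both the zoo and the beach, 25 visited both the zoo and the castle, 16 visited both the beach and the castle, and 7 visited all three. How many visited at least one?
|A∪B∪C| = 64+31+41-14-25-16+7 = 88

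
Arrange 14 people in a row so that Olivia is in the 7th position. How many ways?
Fix one position: (14-1)! = 6227020800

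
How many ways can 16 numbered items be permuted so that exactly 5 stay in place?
Choose the 5 fixed points C(16,5) = 4368, derange the rest: !11 = Σ_{j=0}^{11} (-1)^j·11!/j! = 39916800 - 39916800 + 19958400 - 6652800 + 1663200 - 332640 + 55440 - 7920 + 990 - 110 + 11 - 1 = 14684570. Product = 4368 × 14684570 = 64142201760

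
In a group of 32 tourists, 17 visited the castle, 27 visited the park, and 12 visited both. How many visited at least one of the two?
|A∪B| = |A| + |B| - |A∩B| = 17 + 27 - 12 = 32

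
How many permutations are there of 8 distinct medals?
8! = 40320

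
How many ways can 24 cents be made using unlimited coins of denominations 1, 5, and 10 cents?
Coefficient of x^24 in 1/(1-x^1) · 1/(1-x^5) · 1/(1-x^10). Case on j = number of 10-cent coins (j = 0..2); remainder r = 24 - 10j is made from {1,5} in ⌊r/5⌋+1 ways. r = 24, 14, 4 → 5 + 3 + 1 = 9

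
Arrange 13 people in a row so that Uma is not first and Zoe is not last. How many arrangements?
By inclusion-exclusion: 13! - 2×(13-1)! + (13-2)! = 6227020800 - 958003200 + 39916800 = 5308934400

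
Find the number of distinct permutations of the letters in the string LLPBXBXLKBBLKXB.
15! / (2! × 1! × 3! × 4! × 5!) = 37837800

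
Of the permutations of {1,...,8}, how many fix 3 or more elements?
Exactly j fixed points: C(8,j)·!(8-j); sum over j ≥ 3 (derangement numbers via !m = (m-1)·(!(m-1) + !(m-2)): !0..!5 = 1, 0, 1, 2, 9, 44). Σ_{j=3}^{8} C(8,j)·!(8-j) = C(8,3)·!5 + C(8,4)·!4 + C(8,5)·!3 + C(8,6)·!2 + C(8,7)·!1 + C(8,8)·!0 = 56·44 + 70·9 + 56·2 + 28·1 + 8·0 + 1·1 = 3235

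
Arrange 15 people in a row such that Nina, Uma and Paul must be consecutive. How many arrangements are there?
Treat the 3 as one block: (15-3+1)! × 3! = 6227020800 × 6 = 37362124800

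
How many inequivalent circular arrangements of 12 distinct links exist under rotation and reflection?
(12-1)!/2 = 39916800/2 = 19958400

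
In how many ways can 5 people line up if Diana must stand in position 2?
Fix one position: (5-1)! = 24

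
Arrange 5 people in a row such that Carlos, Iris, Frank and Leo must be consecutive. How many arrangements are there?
Treat the 4 as one block: (5-4+1)! × 4! = 2 × 24 = 48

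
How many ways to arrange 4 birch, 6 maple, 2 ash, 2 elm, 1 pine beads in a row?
15! / (4! × 6! × 2! × 2! × 1!) = 18918900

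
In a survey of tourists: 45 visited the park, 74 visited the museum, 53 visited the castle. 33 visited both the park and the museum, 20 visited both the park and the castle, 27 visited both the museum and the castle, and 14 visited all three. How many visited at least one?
|A∪B∪C| = 45+74+53-33-20-27+14 = 106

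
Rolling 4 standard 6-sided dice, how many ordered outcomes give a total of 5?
Coefficient of x^5 in (x + x² + ... + x^6)^4. By inclusion-exclusion on dice exceeding 6: Σ_j (-1)^j C(4,j)·C(5-1-6j, 3) = C(4,0)·C(4,3) = 1·4 = 4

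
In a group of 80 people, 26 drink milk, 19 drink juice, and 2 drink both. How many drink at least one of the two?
|A∪B| = |A| + |B| - |A∩B| = 26 + 19 - 2 = 43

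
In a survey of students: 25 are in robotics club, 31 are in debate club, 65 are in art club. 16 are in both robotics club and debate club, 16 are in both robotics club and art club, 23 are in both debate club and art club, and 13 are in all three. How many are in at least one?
|A∪B∪C| = 25+31+65-16-16-23+13 = 79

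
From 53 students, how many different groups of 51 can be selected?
C(53,51) = 53!/(51!×2!) = 1378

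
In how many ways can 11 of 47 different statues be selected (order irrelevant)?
C(47,11) = 47!/(11!×36!) = 17417133617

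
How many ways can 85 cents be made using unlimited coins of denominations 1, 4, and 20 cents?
Coefficient of x^85 in 1/(1-x^1) · 1/(1-x^4) · 1/(1-x^20). Case on j = number of 20-cent coins (j = 0..4); remainder r = 85 - 20j is made from {1,4} in ⌊r/4⌋+1 ways. r = 85, 65, 45, 25, 5 → 22 + 17 + 12 + 7 + 2 = 60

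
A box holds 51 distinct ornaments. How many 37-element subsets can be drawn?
C(51,37) = 51!/(37!×14!) = 1292706174900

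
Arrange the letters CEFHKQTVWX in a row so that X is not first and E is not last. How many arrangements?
By inclusion-exclusion: 10! - 2×(10-1)! + (10-2)! = 3628800 - 725760 + 40320 = 2943360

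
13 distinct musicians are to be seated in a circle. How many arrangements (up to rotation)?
Circular: fix one position, arrange the rest. (13-1)! = 479001600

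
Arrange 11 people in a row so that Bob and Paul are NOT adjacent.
Total - adjacent = 11! - (11-1)!×2 = 39916800 - 7257600 = 32659200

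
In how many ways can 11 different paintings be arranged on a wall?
11! = 39916800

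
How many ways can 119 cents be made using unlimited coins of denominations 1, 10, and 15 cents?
Coefficient of x^119 in 1/(1-x^1) · 1/(1-x^10) · 1/(1-x^15). Case on j = number of 15-cent coins (j = 0..7); remainder r = 119 - 15j is made from {1,10} in ⌊r/10⌋+1 ways. r = 119, 104, 89, 74, 59, 44, 29, 14 → 12 + 11 + 9 + 8 + 6 + 5 + 3 + 2 = 56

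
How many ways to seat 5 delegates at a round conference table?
Circular: fix one position, arrange the rest. (5-1)! = 24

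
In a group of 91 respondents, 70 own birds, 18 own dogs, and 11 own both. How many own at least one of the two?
|A∪B| = |A| + |B| - |A∩B| = 70 + 18 - 11 = 77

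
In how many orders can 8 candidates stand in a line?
8! = 40320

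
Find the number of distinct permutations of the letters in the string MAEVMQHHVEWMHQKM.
16! / (3! × 2! × 2! × 1! × 2! × 1! × 4! × 1!) = 18162144000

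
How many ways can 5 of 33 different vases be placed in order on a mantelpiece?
P(33,5) = 33!/(33-5)! = 28480320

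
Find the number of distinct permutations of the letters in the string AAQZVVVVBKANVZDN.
16! / (1! × 5! × 2! × 1! × 1! × 3! × 2! × 1!) = 7264857600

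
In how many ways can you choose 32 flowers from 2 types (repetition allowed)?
C(32+2-1, 2-1) = C(33, 1) = 33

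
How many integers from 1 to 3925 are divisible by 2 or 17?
⌊3925/2⌋ + ⌊3925/17⌋ - ⌊3925/34⌋ = 1962 + 230 - 115 = 2077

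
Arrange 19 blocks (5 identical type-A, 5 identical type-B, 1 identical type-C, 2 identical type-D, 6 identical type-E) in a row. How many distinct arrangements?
19! / (5! × 5! × 1! × 2! × 6!) = 5866372512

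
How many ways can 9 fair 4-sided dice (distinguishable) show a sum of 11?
Coefficient of x^11 in (x + x² + ... + x^4)^9. By inclusion-exclusion on dice exceeding 4: Σ_j (-1)^j C(9,j)·C(11-1-4j, 8) = C(9,0)·C(10,8) = 1·45 = 45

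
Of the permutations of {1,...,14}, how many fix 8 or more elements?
Exactly j fixed points: C(14,j)·!(14-j); sum over j ≥ 8 (derangement numbers via !m = (m-1)·(!(m-1) + !(m-2)): !0..!6 = 1, 0, 1, 2, 9, 44, 265). Σ_{j=8}^{14} C(14,j)·!(14-j) = C(14,8)·!6 + C(14,9)·!5 + C(14,10)·!4 + C(14,11)·!3 + C(14,12)·!2 + C(14,13)·!1 + C(14,14)·!0 = 3003·265 + 2002·44 + 1001·9 + 364·2 + 91·1 + 14·0 + 1·1 = 893712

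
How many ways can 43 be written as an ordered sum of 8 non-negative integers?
C(43+8-1, 8-1) = C(50, 7) = 99884400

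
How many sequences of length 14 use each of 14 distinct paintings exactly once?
14! = 87178291200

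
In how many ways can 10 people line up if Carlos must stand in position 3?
Fix one position: (10-1)! = 362880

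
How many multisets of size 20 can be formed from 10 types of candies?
C(20+10-1, 10-1) = C(29, 9) = 10015005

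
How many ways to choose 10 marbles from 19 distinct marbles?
C(19,10) = 19!/(10!×9!) = 92378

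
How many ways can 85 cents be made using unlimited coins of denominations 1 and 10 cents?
Coefficient of x^85 in 1/(1-x^1) · 1/(1-x^10). Use j coins of 10 for j = 0..⌊85/10⌋ = 8, the rest in 1s: 8 + 1 = 9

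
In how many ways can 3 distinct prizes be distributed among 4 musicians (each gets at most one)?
P(4,3) = 4!/(4-3)! = 24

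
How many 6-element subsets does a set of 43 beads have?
C(43,6) = 43!/(6!×37!) = 6096454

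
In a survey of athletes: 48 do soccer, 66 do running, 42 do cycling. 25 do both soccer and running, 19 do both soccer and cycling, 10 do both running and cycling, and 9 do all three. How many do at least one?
|A∪B∪C| = 48+66+42-25-19-10+9 = 111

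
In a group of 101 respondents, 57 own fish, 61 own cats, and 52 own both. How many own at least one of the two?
|A∪B| = |A| + |B| - |A∩B| = 57 + 61 - 52 = 66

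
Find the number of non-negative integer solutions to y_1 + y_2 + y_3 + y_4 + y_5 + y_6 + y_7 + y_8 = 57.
C(57+8-1, 8-1) = C(64, 7) = 621216192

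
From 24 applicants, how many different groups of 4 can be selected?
C(24,4) = 24!/(4!×20!) = 10626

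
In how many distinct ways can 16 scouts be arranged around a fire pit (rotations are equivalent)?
Circular: fix one position, arrange the rest. (16-1)! = 1307674368000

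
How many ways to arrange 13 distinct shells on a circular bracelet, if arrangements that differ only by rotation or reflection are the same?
(13-1)!/2 = 479001600/2 = 239500800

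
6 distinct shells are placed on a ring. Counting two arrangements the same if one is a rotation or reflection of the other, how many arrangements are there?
(6-1)!/2 = 120/2 = 60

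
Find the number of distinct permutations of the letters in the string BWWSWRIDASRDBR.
14! / (2! × 2! × 2! × 1! × 3! × 1! × 3!) = 302702400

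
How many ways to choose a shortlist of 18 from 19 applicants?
C(19,18) = 19!/(18!×1!) = 19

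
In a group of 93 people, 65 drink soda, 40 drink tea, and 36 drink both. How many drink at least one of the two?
|A∪B| = |A| + |B| - |A∩B| = 65 + 40 - 36 = 69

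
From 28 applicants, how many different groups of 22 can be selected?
C(28,22) = 28!/(22!×6!) = 376740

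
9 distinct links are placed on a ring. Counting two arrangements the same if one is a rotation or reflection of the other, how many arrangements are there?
(9-1)!/2 = 40320/2 = 20160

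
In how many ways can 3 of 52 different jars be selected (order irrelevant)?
C(52,3) = 52!/(3!×49!) = 22100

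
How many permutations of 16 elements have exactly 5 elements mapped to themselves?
Choose the 5 fixed points C(16,5) = 4368, derange the rest: !11 = Σ_{j=0}^{11} (-1)^j·11!/j! = 39916800 - 39916800 + 19958400 - 6652800 + 1663200 - 332640 + 55440 - 7920 + 990 - 110 + 11 - 1 = 14684570. Product = 4368 × 14684570 = 64142201760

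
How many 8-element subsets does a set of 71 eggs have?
C(71,8) = 71!/(8!×63!) = 10639125640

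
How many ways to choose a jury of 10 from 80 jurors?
C(80,10) = 80!/(10!×70!) = 1646492110120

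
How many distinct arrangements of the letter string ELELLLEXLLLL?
12! / (3! × 8! × 1!) = 1980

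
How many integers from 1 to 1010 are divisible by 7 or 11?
⌊1010/7⌋ + ⌊1010/11⌋ - ⌊1010/77⌋ = 144 + 91 - 13 = 222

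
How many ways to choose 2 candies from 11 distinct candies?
C(11,2) = 11!/(2!×9!) = 55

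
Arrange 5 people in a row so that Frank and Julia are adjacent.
Treat as block: (5-1)! × 2! = 24 × 2 = 48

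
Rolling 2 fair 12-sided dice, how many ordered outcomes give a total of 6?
Coefficient of x^6 in (x + x² + ... + x^12)^2. By inclusion-exclusion on dice exceeding 12: Σ_j (-1)^j C(2,j)·C(6-1-12j, 1) = C(2,0)·C(5,1) = 1·5 = 5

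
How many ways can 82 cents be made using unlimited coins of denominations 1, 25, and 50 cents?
Coefficient of x^82 in 1/(1-x^1) · 1/(1-x^25) · 1/(1-x^50). Case on j = number of 50-cent coins (j = 0..1); remainder r = 82 - 50j is made from {1,25} in ⌊r/25⌋+1 ways. r = 82, 32 → 4 + 2 = 6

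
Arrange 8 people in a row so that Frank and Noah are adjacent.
Treat as block: (8-1)! × 2! = 5040 × 2 = 10080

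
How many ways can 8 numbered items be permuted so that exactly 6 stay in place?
Choose the 6 fixed points C(8,6) = 28, derange the rest: !2 = Σ_{j=0}^{2} (-1)^j·2!/j! = 2 - 2 + 1 = 1. Product = 28 × 1 = 28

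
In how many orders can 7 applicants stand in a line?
7! = 5040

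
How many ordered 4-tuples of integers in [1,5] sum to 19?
Coefficient of x^19 in (x + x² + ... + x^5)^4. By inclusion-exclusion on dice exceeding 5: Σ_j (-1)^j C(4,j)·C(19-1-5j, 3) = C(4,0)·C(18,3) - C(4,1)·C(13,3) + C(4,2)·C(8,3) - C(4,3)·C(3,3) = 1·816 - 4·286 + 6·56 - 4·1 = 4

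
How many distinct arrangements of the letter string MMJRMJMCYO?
10! / (1! × 1! × 4! × 2! × 1! × 1!) = 75600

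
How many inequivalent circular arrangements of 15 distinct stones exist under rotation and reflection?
(15-1)!/2 = 87178291200/2 = 43589145600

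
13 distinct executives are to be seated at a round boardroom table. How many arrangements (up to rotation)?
Circular: fix one position, arrange the rest. (13-1)! = 479001600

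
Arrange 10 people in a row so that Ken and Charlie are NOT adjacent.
Total - adjacent = 10! - (10-1)!×2 = 3628800 - 725760 = 2903040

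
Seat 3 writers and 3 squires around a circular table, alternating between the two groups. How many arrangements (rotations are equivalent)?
Fix one of the writers: (3-1)! ways for the remaining writers, × 3! ways for the squires = 2 × 6 = 12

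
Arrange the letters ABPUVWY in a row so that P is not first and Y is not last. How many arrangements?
By inclusion-exclusion: 7! - 2×(7-1)! + (7-2)! = 5040 - 1440 + 120 = 3720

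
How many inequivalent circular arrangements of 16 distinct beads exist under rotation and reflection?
(16-1)!/2 = 1307674368000/2 = 653837184000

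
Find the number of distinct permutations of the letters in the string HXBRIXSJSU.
10! / (1! × 1! × 2! × 1! × 1! × 2! × 1! × 1!) = 907200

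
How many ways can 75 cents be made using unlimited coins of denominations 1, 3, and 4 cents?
Coefficient of x^75 in 1/(1-x^1) · 1/(1-x^3) · 1/(1-x^4). Case on j = number of 4-cent coins (j = 0..18); remainder r = 75 - 4j is made from {1,3} in ⌊r/3⌋+1 ways. r = 75, 71, 67, 63, 59, 55, 51, 47, 43, 39, 35, 31, 27, 23, 19, 15, 11, 7, 3 → 26 + 24 + 23 + 22 + 20 + 19 + 18 + 16 + 15 + 14 + 12 + 11 + 10 + 8 + 7 + 6 + 4 + 3 + 2 = 260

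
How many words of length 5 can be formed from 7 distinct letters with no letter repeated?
P(7,5) = 7!/(7-5)! = 2520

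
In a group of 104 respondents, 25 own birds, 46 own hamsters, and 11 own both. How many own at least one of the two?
|A∪B| = |A| + |B| - |A∩B| = 25 + 46 - 11 = 60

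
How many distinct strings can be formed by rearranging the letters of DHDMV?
5! / (1! × 2! × 1! × 1!) = 60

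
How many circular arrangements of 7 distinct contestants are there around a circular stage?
Circular: fix one position, arrange the rest. (7-1)! = 720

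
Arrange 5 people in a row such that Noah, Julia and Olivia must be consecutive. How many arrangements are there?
Treat the 3 as one block: (5-3+1)! × 3! = 6 × 6 = 36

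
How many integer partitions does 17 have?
Pentagonal recurrence p(n) = p(n-1) + p(n-2) - p(n-5) - p(n-7) + p(n-12) + p(n-15) - ... gives p(0..16) = 1, 1, 2, 3, 5, 7, 11, 15, 22, 30, 42, 56, 77, 101, 135, 176, 231. p(17) = p(16) + p(15) - p(12) - p(10) + p(5) + p(2) = 231 + 176 - 77 - 42 + 7 + 2 = 297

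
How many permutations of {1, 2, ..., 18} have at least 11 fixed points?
Exactly j fixed points: C(18,j)·!(18-j); sum over j ≥ 11 (derangement numbers via !m = (m-1)·(!(m-1) + !(m-2)): !0..!7 = 1, 0, 1, 2, 9, 44, 265, 1854). Σ_{j=11}^{18} C(18,j)·!(18-j) = C(18,11)·!7 + C(18,12)·!6 + C(18,13)·!5 + C(18,14)·!4 + C(18,15)·!3 + C(18,16)·!2 + C(18,17)·!1 + C(18,18)·!0 = 31824·1854 + 18564·265 + 8568·44 + 3060·9 + 816·2 + 153·1 + 18·0 + 1·1 = 64327474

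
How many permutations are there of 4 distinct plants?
4! = 24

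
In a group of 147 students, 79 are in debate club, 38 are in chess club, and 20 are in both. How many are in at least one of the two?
|A∪B| = |A| + |B| - |A∩B| = 79 + 38 - 20 = 97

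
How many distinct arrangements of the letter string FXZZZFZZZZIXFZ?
14! / (1! × 8! × 3! × 2!) = 180180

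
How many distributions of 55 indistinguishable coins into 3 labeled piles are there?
C(55+3-1, 3-1) = C(57, 2) = 1596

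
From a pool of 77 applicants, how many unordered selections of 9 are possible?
C(77,9) = 77!/(9!×68!) = 161322559475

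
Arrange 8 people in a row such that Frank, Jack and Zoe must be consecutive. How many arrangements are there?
Treat the 3 as one block: (8-3+1)! × 3! = 720 × 6 = 4320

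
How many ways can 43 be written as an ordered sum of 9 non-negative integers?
C(43+9-1, 9-1) = C(51, 8) = 636763050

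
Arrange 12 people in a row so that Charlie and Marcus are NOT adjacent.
Total - adjacent = 12! - (12-1)!×2 = 479001600 - 79833600 = 399168000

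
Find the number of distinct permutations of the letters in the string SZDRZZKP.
8! / (1! × 1! × 1! × 1! × 1! × 3!) = 6720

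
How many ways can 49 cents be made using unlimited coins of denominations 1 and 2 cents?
Coefficient of x^49 in 1/(1-x^1) · 1/(1-x^2). Use j coins of 2 for j = 0..⌊49/2⌋ = 24, the rest in 1s: 24 + 1 = 25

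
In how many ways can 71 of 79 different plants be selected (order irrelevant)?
C(79,71) = 79!/(71!×8!) = 26088783435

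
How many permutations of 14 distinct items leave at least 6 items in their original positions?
Exactly j fixed points: C(14,j)·!(14-j); sum over j ≥ 6 (derangement numbers via !m = (m-1)·(!(m-1) + !(m-2)): !0..!8 = 1, 0, 1, 2, 9, 44, 265, 1854, 14833). Σ_{j=6}^{14} C(14,j)·!(14-j) = C(14,6)·!8 + C(14,7)·!7 + C(14,8)·!6 + C(14,9)·!5 + C(14,10)·!4 + C(14,11)·!3 + C(14,12)·!2 + C(14,13)·!1 + C(14,14)·!0 = 3003·14833 + 3432·1854 + 3003·265 + 2002·44 + 1001·9 + 364·2 + 91·1 + 14·0 + 1·1 = 51800139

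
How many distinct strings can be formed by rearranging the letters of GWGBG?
5! / (3! × 1! × 1!) = 20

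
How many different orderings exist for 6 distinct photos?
6! = 720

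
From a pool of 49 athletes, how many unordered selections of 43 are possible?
C(49,43) = 49!/(43!×6!) = 13983816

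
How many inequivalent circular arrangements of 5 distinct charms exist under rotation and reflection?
(5-1)!/2 = 24/2 = 12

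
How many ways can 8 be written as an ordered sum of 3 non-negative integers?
C(8+3-1, 3-1) = C(10, 2) = 45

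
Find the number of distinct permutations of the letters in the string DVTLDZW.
7! / (2! × 1! × 1! × 1! × 1! × 1!) = 2520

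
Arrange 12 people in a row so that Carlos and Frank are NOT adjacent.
Total - adjacent = 12! - (12-1)!×2 = 479001600 - 79833600 = 399168000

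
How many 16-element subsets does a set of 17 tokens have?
C(17,16) = 17!/(16!×1!) = 17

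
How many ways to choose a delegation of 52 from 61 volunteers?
C(61,52) = 61!/(52!×9!) = 17341763505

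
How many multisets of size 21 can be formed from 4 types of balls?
C(21+4-1, 4-1) = C(24, 3) = 2024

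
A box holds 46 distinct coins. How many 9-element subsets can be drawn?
C(46,9) = 46!/(9!×37!) = 1101716330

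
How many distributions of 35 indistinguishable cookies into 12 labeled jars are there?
C(35+12-1, 12-1) = C(46, 11) = 13340783196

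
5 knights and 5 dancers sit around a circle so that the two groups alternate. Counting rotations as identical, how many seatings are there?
Fix one of the knights: (5-1)! ways for the remaining knights, × 5! ways for the dancers = 24 × 120 = 2880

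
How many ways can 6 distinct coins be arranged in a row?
6! = 720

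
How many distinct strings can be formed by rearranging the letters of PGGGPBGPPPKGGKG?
15! / (1! × 7! × 5! × 2!) = 1081080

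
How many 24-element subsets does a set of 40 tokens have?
C(40,24) = 40!/(24!×16!) = 62852101650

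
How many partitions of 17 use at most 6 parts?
By conjugation, equals partitions of 17 into parts ≤ 6. Let r_j(i) = number of partitions of i into parts ≤ j, for i = 0..17. r_1(i) = 1 for all i; r_j(i) = r_{j-1}(i) + r_j(i-j). Rows j = 2..6: ≤2: 1 1 2 2 3 3 4 4 5 5 6 6 7 7 8 8 9 9; ≤3: 1 1 2 3 4 5 7 8 10 12 14 16 19 21 24 27 30 33; ≤4: 1 1 2 3 5 6 9 11 15 18 23 27 34 39 47 54 64 72; ≤5: 1 1 2 3 5 7 10 13 18 23 30 37 47 57 70 84 101 119; ≤6: 1 1 2 3 5 7 11 14 20 26 35 44 58 71 90 110 136 163. r_6(17) = 163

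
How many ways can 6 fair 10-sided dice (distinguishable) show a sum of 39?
Coefficient of x^39 in (x + x² + ... + x^10)^6. By inclusion-exclusion on dice exceeding 10: Σ_j (-1)^j C(6,j)·C(39-1-10j, 5) = C(6,0)·C(38,5) - C(6,1)·C(28,5) + C(6,2)·C(18,5) - C(6,3)·C(8,5) = 1·501942 - 6·98280 + 15·8568 - 20·56 = 39662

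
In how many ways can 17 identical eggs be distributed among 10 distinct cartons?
C(17+10-1, 10-1) = C(26, 9) = 3124550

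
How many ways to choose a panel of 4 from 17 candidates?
C(17,4) = 17!/(4!×13!) = 2380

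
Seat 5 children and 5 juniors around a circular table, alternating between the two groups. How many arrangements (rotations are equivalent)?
Fix one of the children: (5-1)! ways for the remaining children, × 5! ways for the juniors = 24 × 120 = 2880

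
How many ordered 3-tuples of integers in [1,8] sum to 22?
Coefficient of x^22 in (x + x² + ... + x^8)^3. By inclusion-exclusion on dice exceeding 8: Σ_j (-1)^j C(3,j)·C(22-1-8j, 2) = C(3,0)·C(21,2) - C(3,1)·C(13,2) + C(3,2)·C(5,2) = 1·210 - 3·78 + 3·10 = 6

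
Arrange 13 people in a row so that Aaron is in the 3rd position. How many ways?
Fix one position: (13-1)! = 479001600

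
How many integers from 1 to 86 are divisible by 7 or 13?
⌊86/7⌋ + ⌊86/13⌋ - ⌊86/91⌋ = 12 + 6 - 0 = 18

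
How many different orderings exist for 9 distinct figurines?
9! = 362880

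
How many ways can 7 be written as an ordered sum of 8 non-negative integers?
C(7+8-1, 8-1) = C(14, 7) = 3432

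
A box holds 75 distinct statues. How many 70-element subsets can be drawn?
C(75,70) = 75!/(70!×5!) = 17259390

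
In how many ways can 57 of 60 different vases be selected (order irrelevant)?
C(60,57) = 60!/(57!×3!) = 34220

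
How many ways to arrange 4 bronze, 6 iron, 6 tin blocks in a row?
16! / (4! × 6! × 6!) = 1681680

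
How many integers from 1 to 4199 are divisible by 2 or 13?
⌊4199/2⌋ + ⌊4199/13⌋ - ⌊4199/26⌋ = 2099 + 323 - 161 = 2261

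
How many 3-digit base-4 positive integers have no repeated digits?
First digit: 3 choices (nonzero). Then descending: 3 × 3 × 2 = 18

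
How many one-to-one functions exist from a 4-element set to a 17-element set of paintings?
P(17,4) = 17!/(17-4)! = 57120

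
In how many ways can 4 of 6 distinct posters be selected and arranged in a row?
P(6,4) = 6!/(6-4)! = 360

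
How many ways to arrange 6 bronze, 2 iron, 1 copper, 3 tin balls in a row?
12! / (6! × 2! × 1! × 3!) = 55440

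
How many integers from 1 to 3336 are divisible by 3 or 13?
⌊3336/3⌋ + ⌊3336/13⌋ - ⌊3336/39⌋ = 1112 + 256 - 85 = 1283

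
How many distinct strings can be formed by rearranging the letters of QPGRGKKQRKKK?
12! / (2! × 2! × 5! × 1! × 2!) = 498960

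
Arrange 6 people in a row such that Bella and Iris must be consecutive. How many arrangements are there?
Treat the 2 as one block: (6-2+1)! × 2! = 120 × 2 = 240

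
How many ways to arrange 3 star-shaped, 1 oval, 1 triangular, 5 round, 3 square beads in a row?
13! / (3! × 1! × 1! × 5! × 3!) = 1441440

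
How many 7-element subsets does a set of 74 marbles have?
C(74,7) = 74!/(7!×67!) = 1799579064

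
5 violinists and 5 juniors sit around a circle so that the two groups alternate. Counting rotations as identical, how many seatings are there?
Fix one of the violinists: (5-1)! ways for the remaining violinists, × 5! ways for the juniors = 24 × 120 = 2880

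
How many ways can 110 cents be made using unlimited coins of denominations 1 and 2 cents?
Coefficient of x^110 in 1/(1-x^1) · 1/(1-x^2). Use j coins of 2 for j = 0..⌊110/2⌋ = 55, the rest in 1s: 55 + 1 = 56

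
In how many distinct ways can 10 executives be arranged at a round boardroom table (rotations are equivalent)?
Circular: fix one position, arrange the rest. (10-1)! = 362880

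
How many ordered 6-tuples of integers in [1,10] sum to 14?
Coefficient of x^14 in (x + x² + ... + x^10)^6. By inclusion-exclusion on dice exceeding 10: Σ_j (-1)^j C(6,j)·C(14-1-10j, 5) = C(6,0)·C(13,5) = 1·1287 = 1287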